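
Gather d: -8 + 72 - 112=-48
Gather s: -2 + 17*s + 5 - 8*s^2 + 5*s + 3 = -8*s^2 + 22*s + 6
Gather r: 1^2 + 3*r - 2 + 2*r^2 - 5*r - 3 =2*r^2 - 2*r - 4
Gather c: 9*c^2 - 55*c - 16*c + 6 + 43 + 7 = 9*c^2 - 71*c + 56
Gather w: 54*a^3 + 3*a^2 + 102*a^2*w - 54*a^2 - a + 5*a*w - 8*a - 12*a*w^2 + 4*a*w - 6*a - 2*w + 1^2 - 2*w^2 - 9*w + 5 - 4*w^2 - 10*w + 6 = 54*a^3 - 51*a^2 - 15*a + w^2*(-12*a - 6) + w*(102*a^2 + 9*a - 21) + 12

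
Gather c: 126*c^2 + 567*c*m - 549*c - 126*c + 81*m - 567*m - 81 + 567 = 126*c^2 + c*(567*m - 675) - 486*m + 486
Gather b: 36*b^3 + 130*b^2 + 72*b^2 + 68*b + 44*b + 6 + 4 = 36*b^3 + 202*b^2 + 112*b + 10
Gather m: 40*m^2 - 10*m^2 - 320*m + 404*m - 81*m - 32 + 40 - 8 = 30*m^2 + 3*m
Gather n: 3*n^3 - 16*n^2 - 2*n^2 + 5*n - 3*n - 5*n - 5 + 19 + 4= 3*n^3 - 18*n^2 - 3*n + 18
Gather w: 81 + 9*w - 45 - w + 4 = 8*w + 40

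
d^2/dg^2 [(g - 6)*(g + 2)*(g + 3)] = 6*g - 2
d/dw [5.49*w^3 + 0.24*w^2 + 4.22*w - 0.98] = 16.47*w^2 + 0.48*w + 4.22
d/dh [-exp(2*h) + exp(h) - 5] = (1 - 2*exp(h))*exp(h)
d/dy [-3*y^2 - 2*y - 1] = -6*y - 2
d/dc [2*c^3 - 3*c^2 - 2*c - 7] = 6*c^2 - 6*c - 2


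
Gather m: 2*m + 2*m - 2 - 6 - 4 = 4*m - 12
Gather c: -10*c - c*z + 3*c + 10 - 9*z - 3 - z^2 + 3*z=c*(-z - 7) - z^2 - 6*z + 7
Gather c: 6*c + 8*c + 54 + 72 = 14*c + 126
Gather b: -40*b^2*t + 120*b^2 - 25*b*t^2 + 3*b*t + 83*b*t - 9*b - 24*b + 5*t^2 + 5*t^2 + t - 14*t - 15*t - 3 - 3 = b^2*(120 - 40*t) + b*(-25*t^2 + 86*t - 33) + 10*t^2 - 28*t - 6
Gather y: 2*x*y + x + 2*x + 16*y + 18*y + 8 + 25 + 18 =3*x + y*(2*x + 34) + 51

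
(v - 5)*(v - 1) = v^2 - 6*v + 5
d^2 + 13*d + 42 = (d + 6)*(d + 7)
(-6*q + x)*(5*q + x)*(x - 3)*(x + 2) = -30*q^2*x^2 + 30*q^2*x + 180*q^2 - q*x^3 + q*x^2 + 6*q*x + x^4 - x^3 - 6*x^2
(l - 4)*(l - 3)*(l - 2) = l^3 - 9*l^2 + 26*l - 24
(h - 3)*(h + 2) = h^2 - h - 6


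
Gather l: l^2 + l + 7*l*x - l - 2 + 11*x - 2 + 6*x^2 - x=l^2 + 7*l*x + 6*x^2 + 10*x - 4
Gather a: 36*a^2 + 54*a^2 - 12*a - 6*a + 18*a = 90*a^2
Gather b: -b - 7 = -b - 7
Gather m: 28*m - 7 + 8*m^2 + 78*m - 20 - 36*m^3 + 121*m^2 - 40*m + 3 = -36*m^3 + 129*m^2 + 66*m - 24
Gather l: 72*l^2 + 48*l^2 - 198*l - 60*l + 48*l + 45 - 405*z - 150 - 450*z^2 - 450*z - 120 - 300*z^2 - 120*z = 120*l^2 - 210*l - 750*z^2 - 975*z - 225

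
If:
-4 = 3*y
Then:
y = -4/3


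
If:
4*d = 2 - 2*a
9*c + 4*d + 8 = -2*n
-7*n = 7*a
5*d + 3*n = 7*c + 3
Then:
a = 131/155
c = -114/155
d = 12/155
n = -131/155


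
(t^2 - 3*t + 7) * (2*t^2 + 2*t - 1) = 2*t^4 - 4*t^3 + 7*t^2 + 17*t - 7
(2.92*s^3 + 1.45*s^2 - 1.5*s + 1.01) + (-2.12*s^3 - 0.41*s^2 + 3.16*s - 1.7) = 0.8*s^3 + 1.04*s^2 + 1.66*s - 0.69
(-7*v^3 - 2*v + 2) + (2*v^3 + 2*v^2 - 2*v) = -5*v^3 + 2*v^2 - 4*v + 2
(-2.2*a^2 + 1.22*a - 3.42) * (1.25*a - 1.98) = -2.75*a^3 + 5.881*a^2 - 6.6906*a + 6.7716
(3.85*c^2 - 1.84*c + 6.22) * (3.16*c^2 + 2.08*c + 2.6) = 12.166*c^4 + 2.1936*c^3 + 25.838*c^2 + 8.1536*c + 16.172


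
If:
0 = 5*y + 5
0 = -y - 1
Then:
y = -1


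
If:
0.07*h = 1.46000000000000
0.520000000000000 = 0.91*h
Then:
No Solution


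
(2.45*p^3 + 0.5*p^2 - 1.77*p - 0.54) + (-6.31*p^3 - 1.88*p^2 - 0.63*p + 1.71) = -3.86*p^3 - 1.38*p^2 - 2.4*p + 1.17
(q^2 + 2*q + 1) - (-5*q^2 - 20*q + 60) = 6*q^2 + 22*q - 59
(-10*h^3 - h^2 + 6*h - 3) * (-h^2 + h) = 10*h^5 - 9*h^4 - 7*h^3 + 9*h^2 - 3*h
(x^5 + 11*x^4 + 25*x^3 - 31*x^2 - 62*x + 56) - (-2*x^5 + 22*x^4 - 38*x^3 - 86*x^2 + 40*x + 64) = 3*x^5 - 11*x^4 + 63*x^3 + 55*x^2 - 102*x - 8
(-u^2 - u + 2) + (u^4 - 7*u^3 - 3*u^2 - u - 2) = u^4 - 7*u^3 - 4*u^2 - 2*u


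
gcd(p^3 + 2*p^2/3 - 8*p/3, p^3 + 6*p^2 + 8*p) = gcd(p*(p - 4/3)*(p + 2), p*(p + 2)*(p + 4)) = p^2 + 2*p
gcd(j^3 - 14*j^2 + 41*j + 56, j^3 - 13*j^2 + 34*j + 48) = j^2 - 7*j - 8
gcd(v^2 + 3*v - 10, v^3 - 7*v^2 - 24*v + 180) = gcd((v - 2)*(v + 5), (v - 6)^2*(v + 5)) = v + 5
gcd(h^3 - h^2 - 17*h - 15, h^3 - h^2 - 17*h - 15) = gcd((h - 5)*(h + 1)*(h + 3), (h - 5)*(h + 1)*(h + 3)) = h^3 - h^2 - 17*h - 15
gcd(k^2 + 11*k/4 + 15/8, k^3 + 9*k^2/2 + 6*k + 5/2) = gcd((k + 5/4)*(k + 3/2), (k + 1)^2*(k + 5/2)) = 1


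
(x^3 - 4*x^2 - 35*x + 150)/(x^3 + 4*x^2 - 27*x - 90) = (x - 5)/(x + 3)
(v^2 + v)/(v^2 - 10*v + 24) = v*(v + 1)/(v^2 - 10*v + 24)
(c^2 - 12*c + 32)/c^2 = 1 - 12/c + 32/c^2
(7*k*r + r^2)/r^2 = (7*k + r)/r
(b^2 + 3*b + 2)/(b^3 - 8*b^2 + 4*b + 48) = (b + 1)/(b^2 - 10*b + 24)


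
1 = 1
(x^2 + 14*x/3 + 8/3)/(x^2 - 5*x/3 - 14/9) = 3*(x + 4)/(3*x - 7)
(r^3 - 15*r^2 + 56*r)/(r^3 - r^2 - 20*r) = (-r^2 + 15*r - 56)/(-r^2 + r + 20)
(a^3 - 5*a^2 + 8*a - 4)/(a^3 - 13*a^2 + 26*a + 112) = (a^3 - 5*a^2 + 8*a - 4)/(a^3 - 13*a^2 + 26*a + 112)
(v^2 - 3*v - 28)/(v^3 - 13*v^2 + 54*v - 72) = (v^2 - 3*v - 28)/(v^3 - 13*v^2 + 54*v - 72)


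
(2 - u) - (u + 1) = 1 - 2*u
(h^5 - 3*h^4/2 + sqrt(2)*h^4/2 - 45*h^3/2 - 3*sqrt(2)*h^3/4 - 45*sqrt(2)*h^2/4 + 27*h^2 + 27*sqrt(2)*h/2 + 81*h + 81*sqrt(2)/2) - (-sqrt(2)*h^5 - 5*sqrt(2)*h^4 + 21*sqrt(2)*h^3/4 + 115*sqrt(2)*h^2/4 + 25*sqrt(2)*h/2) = h^5 + sqrt(2)*h^5 - 3*h^4/2 + 11*sqrt(2)*h^4/2 - 45*h^3/2 - 6*sqrt(2)*h^3 - 40*sqrt(2)*h^2 + 27*h^2 + sqrt(2)*h + 81*h + 81*sqrt(2)/2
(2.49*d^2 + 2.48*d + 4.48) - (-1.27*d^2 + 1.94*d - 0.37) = 3.76*d^2 + 0.54*d + 4.85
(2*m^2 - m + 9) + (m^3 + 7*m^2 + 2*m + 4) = m^3 + 9*m^2 + m + 13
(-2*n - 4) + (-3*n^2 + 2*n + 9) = 5 - 3*n^2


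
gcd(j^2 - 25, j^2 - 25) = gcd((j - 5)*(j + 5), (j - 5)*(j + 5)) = j^2 - 25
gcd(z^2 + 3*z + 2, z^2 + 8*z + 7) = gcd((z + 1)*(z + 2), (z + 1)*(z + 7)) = z + 1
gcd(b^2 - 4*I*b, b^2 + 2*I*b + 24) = b - 4*I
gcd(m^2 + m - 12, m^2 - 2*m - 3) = m - 3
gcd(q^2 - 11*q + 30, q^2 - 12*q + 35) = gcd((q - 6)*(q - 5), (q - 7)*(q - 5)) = q - 5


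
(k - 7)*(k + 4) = k^2 - 3*k - 28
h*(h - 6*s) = h^2 - 6*h*s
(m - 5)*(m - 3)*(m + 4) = m^3 - 4*m^2 - 17*m + 60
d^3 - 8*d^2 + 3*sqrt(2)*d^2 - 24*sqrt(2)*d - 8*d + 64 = (d - 8)*(d - sqrt(2))*(d + 4*sqrt(2))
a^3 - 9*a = a*(a - 3)*(a + 3)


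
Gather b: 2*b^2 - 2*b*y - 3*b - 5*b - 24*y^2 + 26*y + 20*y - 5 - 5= 2*b^2 + b*(-2*y - 8) - 24*y^2 + 46*y - 10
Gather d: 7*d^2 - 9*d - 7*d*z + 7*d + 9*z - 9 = 7*d^2 + d*(-7*z - 2) + 9*z - 9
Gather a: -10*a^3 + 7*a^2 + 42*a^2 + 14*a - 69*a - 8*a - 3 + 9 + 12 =-10*a^3 + 49*a^2 - 63*a + 18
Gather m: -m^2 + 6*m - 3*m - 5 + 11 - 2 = -m^2 + 3*m + 4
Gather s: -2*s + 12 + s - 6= 6 - s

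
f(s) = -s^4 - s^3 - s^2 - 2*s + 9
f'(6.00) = -986.00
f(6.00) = -1551.00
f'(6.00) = -986.00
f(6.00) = -1551.00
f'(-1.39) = 5.73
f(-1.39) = 8.80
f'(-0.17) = -1.73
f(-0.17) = 9.32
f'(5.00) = -587.00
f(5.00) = -776.00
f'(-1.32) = 4.61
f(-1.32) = 9.16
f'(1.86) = -41.84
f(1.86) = -16.58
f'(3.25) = -177.50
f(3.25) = -153.96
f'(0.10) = -2.23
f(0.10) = 8.79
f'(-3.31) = 116.81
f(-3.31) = -79.11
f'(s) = -4*s^3 - 3*s^2 - 2*s - 2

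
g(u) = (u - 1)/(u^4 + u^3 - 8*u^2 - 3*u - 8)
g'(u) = (u - 1)*(-4*u^3 - 3*u^2 + 16*u + 3)/(u^4 + u^3 - 8*u^2 - 3*u - 8)^2 + 1/(u^4 + u^3 - 8*u^2 - 3*u - 8) = (u^4 + u^3 - 8*u^2 - 3*u - (u - 1)*(4*u^3 + 3*u^2 - 16*u - 3) - 8)/(-u^4 - u^3 + 8*u^2 + 3*u + 8)^2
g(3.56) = 0.03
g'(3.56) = -0.04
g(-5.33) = -0.01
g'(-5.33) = -0.01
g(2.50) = -0.14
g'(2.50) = -0.58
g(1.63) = -0.03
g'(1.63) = -0.04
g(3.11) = 0.07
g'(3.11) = -0.21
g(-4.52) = -0.03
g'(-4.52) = -0.04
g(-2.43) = 0.13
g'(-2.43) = -0.05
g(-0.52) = 0.18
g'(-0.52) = -0.00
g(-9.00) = 0.00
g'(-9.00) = 0.00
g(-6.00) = -0.00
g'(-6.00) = -0.00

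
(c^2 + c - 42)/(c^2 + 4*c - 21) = (c - 6)/(c - 3)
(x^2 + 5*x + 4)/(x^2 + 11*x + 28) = (x + 1)/(x + 7)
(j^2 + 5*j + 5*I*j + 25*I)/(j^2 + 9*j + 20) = (j + 5*I)/(j + 4)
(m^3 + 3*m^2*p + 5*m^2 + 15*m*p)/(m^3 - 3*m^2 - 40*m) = (m + 3*p)/(m - 8)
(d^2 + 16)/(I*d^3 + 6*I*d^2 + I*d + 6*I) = -I*(d^2 + 16)/(d^3 + 6*d^2 + d + 6)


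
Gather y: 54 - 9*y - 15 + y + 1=40 - 8*y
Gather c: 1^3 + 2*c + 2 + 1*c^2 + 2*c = c^2 + 4*c + 3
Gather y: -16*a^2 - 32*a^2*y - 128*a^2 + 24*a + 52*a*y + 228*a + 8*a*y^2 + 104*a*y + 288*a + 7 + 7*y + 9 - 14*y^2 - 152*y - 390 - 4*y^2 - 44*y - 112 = -144*a^2 + 540*a + y^2*(8*a - 18) + y*(-32*a^2 + 156*a - 189) - 486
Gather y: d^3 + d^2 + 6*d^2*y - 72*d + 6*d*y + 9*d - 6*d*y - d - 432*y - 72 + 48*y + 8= d^3 + d^2 - 64*d + y*(6*d^2 - 384) - 64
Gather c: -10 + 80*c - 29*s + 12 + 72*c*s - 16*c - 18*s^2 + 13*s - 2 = c*(72*s + 64) - 18*s^2 - 16*s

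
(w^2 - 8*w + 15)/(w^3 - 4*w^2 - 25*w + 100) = (w - 3)/(w^2 + w - 20)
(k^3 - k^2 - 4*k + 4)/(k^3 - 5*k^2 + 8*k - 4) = (k + 2)/(k - 2)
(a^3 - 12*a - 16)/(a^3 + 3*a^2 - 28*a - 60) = (a^2 - 2*a - 8)/(a^2 + a - 30)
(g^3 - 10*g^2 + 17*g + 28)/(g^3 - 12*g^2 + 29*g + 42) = (g - 4)/(g - 6)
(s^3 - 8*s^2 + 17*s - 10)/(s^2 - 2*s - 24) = (-s^3 + 8*s^2 - 17*s + 10)/(-s^2 + 2*s + 24)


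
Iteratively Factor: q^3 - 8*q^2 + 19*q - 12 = (q - 1)*(q^2 - 7*q + 12) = (q - 4)*(q - 1)*(q - 3)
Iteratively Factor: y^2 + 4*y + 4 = (y + 2)*(y + 2)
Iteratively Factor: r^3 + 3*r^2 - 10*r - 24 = (r - 3)*(r^2 + 6*r + 8) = (r - 3)*(r + 2)*(r + 4)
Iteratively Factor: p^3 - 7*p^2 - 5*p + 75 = (p - 5)*(p^2 - 2*p - 15) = (p - 5)^2*(p + 3)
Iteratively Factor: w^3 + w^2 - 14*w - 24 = (w - 4)*(w^2 + 5*w + 6) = (w - 4)*(w + 3)*(w + 2)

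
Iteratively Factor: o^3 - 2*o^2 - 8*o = (o + 2)*(o^2 - 4*o) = o*(o + 2)*(o - 4)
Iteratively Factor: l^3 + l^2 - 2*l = (l)*(l^2 + l - 2) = l*(l - 1)*(l + 2)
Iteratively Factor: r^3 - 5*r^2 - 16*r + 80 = (r - 5)*(r^2 - 16) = (r - 5)*(r - 4)*(r + 4)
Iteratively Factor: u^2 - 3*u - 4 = (u - 4)*(u + 1)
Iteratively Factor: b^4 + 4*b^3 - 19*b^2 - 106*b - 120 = (b + 4)*(b^3 - 19*b - 30) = (b + 2)*(b + 4)*(b^2 - 2*b - 15) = (b + 2)*(b + 3)*(b + 4)*(b - 5)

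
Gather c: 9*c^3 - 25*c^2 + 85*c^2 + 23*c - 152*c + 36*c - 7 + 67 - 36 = 9*c^3 + 60*c^2 - 93*c + 24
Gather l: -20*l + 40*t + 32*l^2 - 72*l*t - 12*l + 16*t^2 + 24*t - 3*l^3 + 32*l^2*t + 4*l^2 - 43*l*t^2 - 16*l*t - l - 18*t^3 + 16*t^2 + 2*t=-3*l^3 + l^2*(32*t + 36) + l*(-43*t^2 - 88*t - 33) - 18*t^3 + 32*t^2 + 66*t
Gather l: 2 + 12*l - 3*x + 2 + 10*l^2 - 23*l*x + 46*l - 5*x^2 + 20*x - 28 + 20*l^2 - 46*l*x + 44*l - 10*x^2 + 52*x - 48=30*l^2 + l*(102 - 69*x) - 15*x^2 + 69*x - 72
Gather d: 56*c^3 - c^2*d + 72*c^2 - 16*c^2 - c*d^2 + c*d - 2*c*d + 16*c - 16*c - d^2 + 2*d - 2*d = 56*c^3 + 56*c^2 + d^2*(-c - 1) + d*(-c^2 - c)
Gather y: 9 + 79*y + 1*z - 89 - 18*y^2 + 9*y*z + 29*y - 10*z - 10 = -18*y^2 + y*(9*z + 108) - 9*z - 90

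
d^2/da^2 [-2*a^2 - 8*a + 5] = -4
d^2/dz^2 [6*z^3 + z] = 36*z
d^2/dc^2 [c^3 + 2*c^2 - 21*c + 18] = 6*c + 4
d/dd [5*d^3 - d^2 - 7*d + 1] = 15*d^2 - 2*d - 7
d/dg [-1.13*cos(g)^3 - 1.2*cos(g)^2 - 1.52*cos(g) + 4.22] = (3.39*cos(g)^2 + 2.4*cos(g) + 1.52)*sin(g)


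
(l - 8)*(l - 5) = l^2 - 13*l + 40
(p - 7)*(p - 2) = p^2 - 9*p + 14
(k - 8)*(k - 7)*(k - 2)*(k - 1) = k^4 - 18*k^3 + 103*k^2 - 198*k + 112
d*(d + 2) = d^2 + 2*d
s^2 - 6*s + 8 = (s - 4)*(s - 2)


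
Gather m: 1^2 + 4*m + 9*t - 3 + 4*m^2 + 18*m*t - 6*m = 4*m^2 + m*(18*t - 2) + 9*t - 2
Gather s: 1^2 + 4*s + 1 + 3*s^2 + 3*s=3*s^2 + 7*s + 2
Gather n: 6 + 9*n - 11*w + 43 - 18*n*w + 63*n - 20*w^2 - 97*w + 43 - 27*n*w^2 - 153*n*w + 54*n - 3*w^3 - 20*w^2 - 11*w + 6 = n*(-27*w^2 - 171*w + 126) - 3*w^3 - 40*w^2 - 119*w + 98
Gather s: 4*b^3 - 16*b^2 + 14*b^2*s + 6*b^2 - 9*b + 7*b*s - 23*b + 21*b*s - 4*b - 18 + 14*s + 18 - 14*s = 4*b^3 - 10*b^2 - 36*b + s*(14*b^2 + 28*b)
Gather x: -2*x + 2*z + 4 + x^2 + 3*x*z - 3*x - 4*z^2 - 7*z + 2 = x^2 + x*(3*z - 5) - 4*z^2 - 5*z + 6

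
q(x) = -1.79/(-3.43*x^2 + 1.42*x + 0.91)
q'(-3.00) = 0.03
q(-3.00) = 0.05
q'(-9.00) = 0.00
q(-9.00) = 0.01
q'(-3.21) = 0.03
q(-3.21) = 0.05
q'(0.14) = 0.76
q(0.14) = -1.72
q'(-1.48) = 0.27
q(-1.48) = 0.21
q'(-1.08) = 0.74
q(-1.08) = 0.39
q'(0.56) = -10.94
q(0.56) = -2.84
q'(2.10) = -0.18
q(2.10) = 0.16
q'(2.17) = -0.16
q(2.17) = 0.15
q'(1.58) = -0.58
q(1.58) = 0.33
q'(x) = -1.79*(6.86*x - 1.42)/(-3.43*x^2 + 1.42*x + 0.91)^2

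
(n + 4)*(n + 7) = n^2 + 11*n + 28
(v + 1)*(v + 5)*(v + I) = v^3 + 6*v^2 + I*v^2 + 5*v + 6*I*v + 5*I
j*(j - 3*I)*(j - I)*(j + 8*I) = j^4 + 4*I*j^3 + 29*j^2 - 24*I*j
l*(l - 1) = l^2 - l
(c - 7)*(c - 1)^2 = c^3 - 9*c^2 + 15*c - 7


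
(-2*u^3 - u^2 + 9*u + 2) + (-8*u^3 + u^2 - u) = -10*u^3 + 8*u + 2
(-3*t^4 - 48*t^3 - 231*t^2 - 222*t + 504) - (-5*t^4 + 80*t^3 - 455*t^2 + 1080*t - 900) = 2*t^4 - 128*t^3 + 224*t^2 - 1302*t + 1404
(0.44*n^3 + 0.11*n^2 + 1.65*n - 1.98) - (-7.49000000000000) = 0.44*n^3 + 0.11*n^2 + 1.65*n + 5.51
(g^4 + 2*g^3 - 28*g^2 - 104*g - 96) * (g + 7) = g^5 + 9*g^4 - 14*g^3 - 300*g^2 - 824*g - 672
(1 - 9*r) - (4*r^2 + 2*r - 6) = -4*r^2 - 11*r + 7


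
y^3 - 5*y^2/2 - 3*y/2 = y*(y - 3)*(y + 1/2)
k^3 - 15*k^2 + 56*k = k*(k - 8)*(k - 7)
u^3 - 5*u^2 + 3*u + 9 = (u - 3)^2*(u + 1)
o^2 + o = o*(o + 1)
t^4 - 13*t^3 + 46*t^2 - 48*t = t*(t - 8)*(t - 3)*(t - 2)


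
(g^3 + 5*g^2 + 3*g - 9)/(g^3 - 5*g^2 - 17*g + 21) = (g + 3)/(g - 7)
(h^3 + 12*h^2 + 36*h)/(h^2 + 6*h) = h + 6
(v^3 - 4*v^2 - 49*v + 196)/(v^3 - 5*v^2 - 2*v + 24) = (v^2 - 49)/(v^2 - v - 6)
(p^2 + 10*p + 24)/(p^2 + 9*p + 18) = (p + 4)/(p + 3)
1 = 1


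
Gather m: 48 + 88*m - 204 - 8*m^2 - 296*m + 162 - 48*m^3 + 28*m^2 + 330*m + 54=-48*m^3 + 20*m^2 + 122*m + 60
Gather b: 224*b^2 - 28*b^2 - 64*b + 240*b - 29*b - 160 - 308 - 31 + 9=196*b^2 + 147*b - 490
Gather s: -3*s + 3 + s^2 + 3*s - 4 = s^2 - 1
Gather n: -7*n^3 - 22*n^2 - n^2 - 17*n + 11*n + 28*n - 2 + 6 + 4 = -7*n^3 - 23*n^2 + 22*n + 8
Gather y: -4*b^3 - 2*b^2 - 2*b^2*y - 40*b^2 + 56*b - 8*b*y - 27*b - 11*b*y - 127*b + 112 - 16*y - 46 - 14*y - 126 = -4*b^3 - 42*b^2 - 98*b + y*(-2*b^2 - 19*b - 30) - 60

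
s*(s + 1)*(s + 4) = s^3 + 5*s^2 + 4*s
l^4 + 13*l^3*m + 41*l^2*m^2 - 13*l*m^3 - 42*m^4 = (l - m)*(l + m)*(l + 6*m)*(l + 7*m)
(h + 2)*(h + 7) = h^2 + 9*h + 14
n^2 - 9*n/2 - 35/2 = (n - 7)*(n + 5/2)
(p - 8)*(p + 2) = p^2 - 6*p - 16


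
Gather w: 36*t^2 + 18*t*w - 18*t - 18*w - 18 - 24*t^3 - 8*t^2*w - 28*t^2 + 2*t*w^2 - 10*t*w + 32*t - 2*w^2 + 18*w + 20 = -24*t^3 + 8*t^2 + 14*t + w^2*(2*t - 2) + w*(-8*t^2 + 8*t) + 2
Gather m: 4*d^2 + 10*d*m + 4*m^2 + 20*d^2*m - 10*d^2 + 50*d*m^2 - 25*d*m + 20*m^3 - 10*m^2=-6*d^2 + 20*m^3 + m^2*(50*d - 6) + m*(20*d^2 - 15*d)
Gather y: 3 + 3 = 6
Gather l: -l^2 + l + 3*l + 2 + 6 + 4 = -l^2 + 4*l + 12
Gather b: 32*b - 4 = 32*b - 4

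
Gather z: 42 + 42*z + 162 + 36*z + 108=78*z + 312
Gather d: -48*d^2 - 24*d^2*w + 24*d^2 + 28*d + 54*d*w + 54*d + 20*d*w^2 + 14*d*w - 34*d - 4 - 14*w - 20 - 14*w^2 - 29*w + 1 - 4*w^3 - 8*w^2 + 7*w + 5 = d^2*(-24*w - 24) + d*(20*w^2 + 68*w + 48) - 4*w^3 - 22*w^2 - 36*w - 18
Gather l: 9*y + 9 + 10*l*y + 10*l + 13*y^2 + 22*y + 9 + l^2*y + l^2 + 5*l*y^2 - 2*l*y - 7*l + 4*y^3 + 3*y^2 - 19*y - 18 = l^2*(y + 1) + l*(5*y^2 + 8*y + 3) + 4*y^3 + 16*y^2 + 12*y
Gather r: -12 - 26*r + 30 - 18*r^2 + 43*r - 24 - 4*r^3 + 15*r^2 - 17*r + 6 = -4*r^3 - 3*r^2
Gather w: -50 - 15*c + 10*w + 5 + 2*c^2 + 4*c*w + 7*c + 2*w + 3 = 2*c^2 - 8*c + w*(4*c + 12) - 42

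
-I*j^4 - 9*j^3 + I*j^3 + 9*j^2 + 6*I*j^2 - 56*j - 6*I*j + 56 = (j - 7*I)*(j - 4*I)*(j + 2*I)*(-I*j + I)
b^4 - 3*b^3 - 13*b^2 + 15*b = b*(b - 5)*(b - 1)*(b + 3)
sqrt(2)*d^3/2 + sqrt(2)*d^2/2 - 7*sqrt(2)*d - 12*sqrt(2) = (d - 4)*(d + 3)*(sqrt(2)*d/2 + sqrt(2))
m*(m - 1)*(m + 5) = m^3 + 4*m^2 - 5*m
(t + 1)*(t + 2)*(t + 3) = t^3 + 6*t^2 + 11*t + 6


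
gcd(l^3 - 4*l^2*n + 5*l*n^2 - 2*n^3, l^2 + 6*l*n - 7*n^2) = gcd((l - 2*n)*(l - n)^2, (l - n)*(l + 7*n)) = l - n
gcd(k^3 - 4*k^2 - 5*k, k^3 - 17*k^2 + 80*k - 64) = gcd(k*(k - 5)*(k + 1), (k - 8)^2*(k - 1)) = 1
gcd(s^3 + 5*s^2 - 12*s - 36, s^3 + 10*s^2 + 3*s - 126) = s^2 + 3*s - 18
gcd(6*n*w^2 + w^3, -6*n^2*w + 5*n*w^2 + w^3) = 6*n*w + w^2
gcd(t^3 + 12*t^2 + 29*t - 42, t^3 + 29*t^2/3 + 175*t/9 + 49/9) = t + 7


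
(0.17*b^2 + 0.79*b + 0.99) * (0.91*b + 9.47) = 0.1547*b^3 + 2.3288*b^2 + 8.3822*b + 9.3753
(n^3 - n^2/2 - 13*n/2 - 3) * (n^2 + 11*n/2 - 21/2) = n^5 + 5*n^4 - 79*n^3/4 - 67*n^2/2 + 207*n/4 + 63/2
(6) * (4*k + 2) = 24*k + 12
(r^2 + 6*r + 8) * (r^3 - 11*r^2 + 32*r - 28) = r^5 - 5*r^4 - 26*r^3 + 76*r^2 + 88*r - 224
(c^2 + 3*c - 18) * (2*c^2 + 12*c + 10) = 2*c^4 + 18*c^3 + 10*c^2 - 186*c - 180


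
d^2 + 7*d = d*(d + 7)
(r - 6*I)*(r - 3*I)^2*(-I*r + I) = -I*r^4 - 12*r^3 + I*r^3 + 12*r^2 + 45*I*r^2 + 54*r - 45*I*r - 54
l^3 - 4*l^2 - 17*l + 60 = (l - 5)*(l - 3)*(l + 4)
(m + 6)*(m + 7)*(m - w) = m^3 - m^2*w + 13*m^2 - 13*m*w + 42*m - 42*w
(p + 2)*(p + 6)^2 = p^3 + 14*p^2 + 60*p + 72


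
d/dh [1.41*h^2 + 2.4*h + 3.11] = 2.82*h + 2.4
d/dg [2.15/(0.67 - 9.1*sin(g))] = 19.565*cos(g)/(9.1*sin(g) - 0.67)^2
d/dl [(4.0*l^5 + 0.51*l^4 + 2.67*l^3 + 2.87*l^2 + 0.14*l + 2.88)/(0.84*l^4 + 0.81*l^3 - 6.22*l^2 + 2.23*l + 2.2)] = (3.36*l^8 + 6.48*l^7 - 76.4697*l^6 + 24.514*l^5 + 28.127*l^4 + 6.4926*l^3 + 17.8945*l^2 + 48.4552*l - 6.1144)/(0.7056*l^8 + 1.3608*l^7 - 9.7935*l^6 - 6.33*l^5 + 45.997*l^4 - 24.1772*l^3 - 22.3951*l^2 + 9.812*l + 4.84)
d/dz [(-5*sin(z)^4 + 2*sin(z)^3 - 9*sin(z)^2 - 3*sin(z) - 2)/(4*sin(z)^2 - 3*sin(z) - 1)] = (-40*sin(z)^5 + 53*sin(z)^4 + 8*sin(z)^3 + 33*sin(z)^2 + 34*sin(z) - 3)*cos(z)/((sin(z) - 1)^2*(4*sin(z) + 1)^2)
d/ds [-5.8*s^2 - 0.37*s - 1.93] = -11.6*s - 0.37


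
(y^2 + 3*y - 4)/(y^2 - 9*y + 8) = (y + 4)/(y - 8)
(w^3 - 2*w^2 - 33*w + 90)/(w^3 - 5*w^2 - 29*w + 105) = (w^2 + w - 30)/(w^2 - 2*w - 35)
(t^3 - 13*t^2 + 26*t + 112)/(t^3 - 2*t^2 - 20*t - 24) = (t^2 - 15*t + 56)/(t^2 - 4*t - 12)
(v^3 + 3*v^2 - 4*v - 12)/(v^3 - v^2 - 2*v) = (v^2 + 5*v + 6)/(v*(v + 1))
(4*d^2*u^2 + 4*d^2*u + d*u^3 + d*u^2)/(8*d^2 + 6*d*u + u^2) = d*u*(u + 1)/(2*d + u)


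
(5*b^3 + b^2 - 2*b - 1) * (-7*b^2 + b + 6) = -35*b^5 - 2*b^4 + 45*b^3 + 11*b^2 - 13*b - 6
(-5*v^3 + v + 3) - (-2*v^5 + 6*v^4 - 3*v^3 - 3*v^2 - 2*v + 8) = 2*v^5 - 6*v^4 - 2*v^3 + 3*v^2 + 3*v - 5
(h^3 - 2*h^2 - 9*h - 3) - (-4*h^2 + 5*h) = h^3 + 2*h^2 - 14*h - 3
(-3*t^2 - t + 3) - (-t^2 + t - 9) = -2*t^2 - 2*t + 12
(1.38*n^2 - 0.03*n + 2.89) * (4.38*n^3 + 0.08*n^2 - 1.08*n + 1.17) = 6.0444*n^5 - 0.021*n^4 + 11.1654*n^3 + 1.8782*n^2 - 3.1563*n + 3.3813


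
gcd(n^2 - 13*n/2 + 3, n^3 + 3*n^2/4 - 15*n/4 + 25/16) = n - 1/2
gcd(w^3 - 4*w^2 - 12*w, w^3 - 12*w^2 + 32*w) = w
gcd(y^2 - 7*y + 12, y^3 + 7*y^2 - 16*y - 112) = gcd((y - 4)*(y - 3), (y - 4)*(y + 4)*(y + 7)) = y - 4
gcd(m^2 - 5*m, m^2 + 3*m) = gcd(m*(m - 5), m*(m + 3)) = m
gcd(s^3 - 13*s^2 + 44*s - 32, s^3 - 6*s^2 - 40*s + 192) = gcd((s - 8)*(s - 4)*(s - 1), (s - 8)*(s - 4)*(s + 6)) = s^2 - 12*s + 32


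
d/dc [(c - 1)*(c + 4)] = 2*c + 3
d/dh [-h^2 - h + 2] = -2*h - 1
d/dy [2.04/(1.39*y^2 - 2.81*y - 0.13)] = (5.7324 - 5.6712*y)/(-1.39*y^2 + 2.81*y + 0.13)^2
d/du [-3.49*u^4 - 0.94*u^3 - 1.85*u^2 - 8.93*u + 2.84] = -13.96*u^3 - 2.82*u^2 - 3.7*u - 8.93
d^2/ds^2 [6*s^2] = 12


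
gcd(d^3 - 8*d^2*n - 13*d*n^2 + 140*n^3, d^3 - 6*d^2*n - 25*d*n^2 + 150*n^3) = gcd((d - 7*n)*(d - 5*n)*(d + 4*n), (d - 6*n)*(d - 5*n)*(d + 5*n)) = d - 5*n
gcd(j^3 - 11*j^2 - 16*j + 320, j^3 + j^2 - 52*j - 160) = j^2 - 3*j - 40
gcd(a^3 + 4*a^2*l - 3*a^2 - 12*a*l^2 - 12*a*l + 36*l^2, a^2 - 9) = a - 3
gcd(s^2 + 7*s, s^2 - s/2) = s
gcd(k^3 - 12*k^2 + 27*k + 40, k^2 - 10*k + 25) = k - 5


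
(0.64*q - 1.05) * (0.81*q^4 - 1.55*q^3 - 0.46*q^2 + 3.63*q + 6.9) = 0.5184*q^5 - 1.8425*q^4 + 1.3331*q^3 + 2.8062*q^2 + 0.6045*q - 7.245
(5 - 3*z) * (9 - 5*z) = 15*z^2 - 52*z + 45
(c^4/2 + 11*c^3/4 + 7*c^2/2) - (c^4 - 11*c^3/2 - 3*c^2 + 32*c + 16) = -c^4/2 + 33*c^3/4 + 13*c^2/2 - 32*c - 16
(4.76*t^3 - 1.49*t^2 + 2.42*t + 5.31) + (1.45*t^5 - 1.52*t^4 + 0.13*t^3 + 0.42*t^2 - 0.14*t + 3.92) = 1.45*t^5 - 1.52*t^4 + 4.89*t^3 - 1.07*t^2 + 2.28*t + 9.23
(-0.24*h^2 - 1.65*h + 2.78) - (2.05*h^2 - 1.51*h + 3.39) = -2.29*h^2 - 0.14*h - 0.61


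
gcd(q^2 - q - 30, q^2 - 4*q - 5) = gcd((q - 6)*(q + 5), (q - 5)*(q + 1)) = 1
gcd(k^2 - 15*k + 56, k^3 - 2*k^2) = 1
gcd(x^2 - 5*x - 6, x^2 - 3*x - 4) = x + 1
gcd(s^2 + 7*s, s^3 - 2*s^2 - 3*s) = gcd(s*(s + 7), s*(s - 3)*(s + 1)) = s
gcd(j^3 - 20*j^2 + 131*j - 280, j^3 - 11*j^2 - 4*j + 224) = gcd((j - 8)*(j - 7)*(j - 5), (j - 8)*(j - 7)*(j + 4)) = j^2 - 15*j + 56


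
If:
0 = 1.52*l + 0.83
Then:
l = -0.55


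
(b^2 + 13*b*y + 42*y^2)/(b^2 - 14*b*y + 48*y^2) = (b^2 + 13*b*y + 42*y^2)/(b^2 - 14*b*y + 48*y^2)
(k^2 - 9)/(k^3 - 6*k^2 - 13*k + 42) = (k - 3)/(k^2 - 9*k + 14)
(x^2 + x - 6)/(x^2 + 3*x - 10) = (x + 3)/(x + 5)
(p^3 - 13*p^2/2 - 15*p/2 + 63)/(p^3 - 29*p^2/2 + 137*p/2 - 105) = (p + 3)/(p - 5)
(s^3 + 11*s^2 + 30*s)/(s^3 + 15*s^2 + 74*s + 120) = s/(s + 4)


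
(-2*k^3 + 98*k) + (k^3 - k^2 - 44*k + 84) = -k^3 - k^2 + 54*k + 84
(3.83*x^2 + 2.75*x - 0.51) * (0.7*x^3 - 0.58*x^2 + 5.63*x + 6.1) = 2.681*x^5 - 0.2964*x^4 + 19.6109*x^3 + 39.1413*x^2 + 13.9037*x - 3.111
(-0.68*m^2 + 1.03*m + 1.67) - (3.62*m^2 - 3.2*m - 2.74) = -4.3*m^2 + 4.23*m + 4.41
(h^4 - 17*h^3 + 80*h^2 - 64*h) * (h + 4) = h^5 - 13*h^4 + 12*h^3 + 256*h^2 - 256*h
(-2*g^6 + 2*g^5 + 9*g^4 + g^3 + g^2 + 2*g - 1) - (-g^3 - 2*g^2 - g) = -2*g^6 + 2*g^5 + 9*g^4 + 2*g^3 + 3*g^2 + 3*g - 1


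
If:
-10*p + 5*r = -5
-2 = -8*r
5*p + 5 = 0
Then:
No Solution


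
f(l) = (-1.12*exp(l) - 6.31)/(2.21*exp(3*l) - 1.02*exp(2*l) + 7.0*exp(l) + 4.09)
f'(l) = (-1.12*exp(l) - 6.31)*(-6.63*exp(3*l) + 2.04*exp(2*l) - 7.0*exp(l))/(2.21*exp(3*l) - 1.02*exp(2*l) + 7.0*exp(l) + 4.09)^2 - 1.12*exp(l)/(2.21*exp(3*l) - 1.02*exp(2*l) + 7.0*exp(l) + 4.09)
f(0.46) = -0.38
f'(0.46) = 0.49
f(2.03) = -0.02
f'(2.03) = 0.04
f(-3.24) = -1.46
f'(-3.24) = 0.08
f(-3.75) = -1.49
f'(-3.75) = 0.05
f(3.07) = -0.00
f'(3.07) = 0.00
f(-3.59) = -1.48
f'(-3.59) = 0.06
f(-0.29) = -0.74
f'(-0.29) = 0.44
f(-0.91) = -0.98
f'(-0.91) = 0.35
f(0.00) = -0.61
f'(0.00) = 0.48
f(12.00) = 0.00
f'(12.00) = 0.00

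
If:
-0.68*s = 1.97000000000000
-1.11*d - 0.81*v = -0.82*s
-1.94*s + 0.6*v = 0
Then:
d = 4.70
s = -2.90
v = -9.37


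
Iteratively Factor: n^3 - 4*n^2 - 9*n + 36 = (n + 3)*(n^2 - 7*n + 12) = (n - 4)*(n + 3)*(n - 3)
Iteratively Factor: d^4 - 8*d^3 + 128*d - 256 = (d - 4)*(d^3 - 4*d^2 - 16*d + 64) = (d - 4)^2*(d^2 - 16) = (d - 4)^3*(d + 4)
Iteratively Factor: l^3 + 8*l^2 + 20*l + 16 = (l + 2)*(l^2 + 6*l + 8) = (l + 2)*(l + 4)*(l + 2)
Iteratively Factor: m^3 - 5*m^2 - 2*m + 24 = (m - 4)*(m^2 - m - 6) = (m - 4)*(m + 2)*(m - 3)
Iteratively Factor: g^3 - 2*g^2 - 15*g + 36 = (g - 3)*(g^2 + g - 12) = (g - 3)*(g + 4)*(g - 3)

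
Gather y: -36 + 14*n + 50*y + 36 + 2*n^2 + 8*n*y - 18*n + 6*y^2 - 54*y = 2*n^2 - 4*n + 6*y^2 + y*(8*n - 4)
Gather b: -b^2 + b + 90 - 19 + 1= -b^2 + b + 72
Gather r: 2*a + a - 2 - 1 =3*a - 3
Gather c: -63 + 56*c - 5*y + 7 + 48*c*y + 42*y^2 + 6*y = c*(48*y + 56) + 42*y^2 + y - 56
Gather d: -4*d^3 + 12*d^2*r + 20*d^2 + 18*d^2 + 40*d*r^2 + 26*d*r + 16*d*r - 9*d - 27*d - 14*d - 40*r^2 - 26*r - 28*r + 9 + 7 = -4*d^3 + d^2*(12*r + 38) + d*(40*r^2 + 42*r - 50) - 40*r^2 - 54*r + 16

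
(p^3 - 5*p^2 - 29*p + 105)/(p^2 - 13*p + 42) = (p^2 + 2*p - 15)/(p - 6)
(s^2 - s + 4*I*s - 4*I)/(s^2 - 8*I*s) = (s^2 - s + 4*I*s - 4*I)/(s*(s - 8*I))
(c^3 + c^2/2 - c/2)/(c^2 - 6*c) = (2*c^2 + c - 1)/(2*(c - 6))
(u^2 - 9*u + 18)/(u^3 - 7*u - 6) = (u - 6)/(u^2 + 3*u + 2)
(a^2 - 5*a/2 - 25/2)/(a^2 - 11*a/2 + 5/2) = (2*a + 5)/(2*a - 1)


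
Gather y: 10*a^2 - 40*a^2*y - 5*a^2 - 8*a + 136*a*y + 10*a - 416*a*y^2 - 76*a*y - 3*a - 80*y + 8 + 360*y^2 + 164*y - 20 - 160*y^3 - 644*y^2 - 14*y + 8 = 5*a^2 - a - 160*y^3 + y^2*(-416*a - 284) + y*(-40*a^2 + 60*a + 70) - 4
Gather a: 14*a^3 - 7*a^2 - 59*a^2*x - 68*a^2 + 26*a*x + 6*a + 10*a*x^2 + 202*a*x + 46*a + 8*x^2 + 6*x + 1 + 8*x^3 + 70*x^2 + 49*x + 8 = 14*a^3 + a^2*(-59*x - 75) + a*(10*x^2 + 228*x + 52) + 8*x^3 + 78*x^2 + 55*x + 9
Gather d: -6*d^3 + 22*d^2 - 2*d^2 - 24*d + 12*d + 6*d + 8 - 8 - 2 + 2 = -6*d^3 + 20*d^2 - 6*d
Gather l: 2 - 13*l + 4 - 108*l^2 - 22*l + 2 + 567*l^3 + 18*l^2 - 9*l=567*l^3 - 90*l^2 - 44*l + 8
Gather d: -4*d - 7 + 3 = -4*d - 4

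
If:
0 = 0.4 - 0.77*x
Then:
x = 0.52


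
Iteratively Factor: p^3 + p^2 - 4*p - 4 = (p + 2)*(p^2 - p - 2) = (p - 2)*(p + 2)*(p + 1)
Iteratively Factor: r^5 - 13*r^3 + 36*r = (r + 3)*(r^4 - 3*r^3 - 4*r^2 + 12*r) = (r - 3)*(r + 3)*(r^3 - 4*r) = r*(r - 3)*(r + 3)*(r^2 - 4) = r*(r - 3)*(r - 2)*(r + 3)*(r + 2)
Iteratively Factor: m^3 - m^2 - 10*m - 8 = (m - 4)*(m^2 + 3*m + 2) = (m - 4)*(m + 2)*(m + 1)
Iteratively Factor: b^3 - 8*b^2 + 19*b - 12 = (b - 1)*(b^2 - 7*b + 12) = (b - 4)*(b - 1)*(b - 3)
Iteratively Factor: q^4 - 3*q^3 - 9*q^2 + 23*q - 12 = (q + 3)*(q^3 - 6*q^2 + 9*q - 4) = (q - 4)*(q + 3)*(q^2 - 2*q + 1) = (q - 4)*(q - 1)*(q + 3)*(q - 1)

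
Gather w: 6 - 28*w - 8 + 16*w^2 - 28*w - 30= 16*w^2 - 56*w - 32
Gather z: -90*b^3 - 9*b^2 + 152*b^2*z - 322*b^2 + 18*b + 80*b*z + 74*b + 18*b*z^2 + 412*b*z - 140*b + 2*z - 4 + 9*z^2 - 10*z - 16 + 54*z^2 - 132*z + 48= -90*b^3 - 331*b^2 - 48*b + z^2*(18*b + 63) + z*(152*b^2 + 492*b - 140) + 28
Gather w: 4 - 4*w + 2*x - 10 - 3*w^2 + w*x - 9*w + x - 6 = -3*w^2 + w*(x - 13) + 3*x - 12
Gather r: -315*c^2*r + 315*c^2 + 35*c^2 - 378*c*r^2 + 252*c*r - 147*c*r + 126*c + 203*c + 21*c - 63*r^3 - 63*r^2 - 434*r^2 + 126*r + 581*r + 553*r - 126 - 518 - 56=350*c^2 + 350*c - 63*r^3 + r^2*(-378*c - 497) + r*(-315*c^2 + 105*c + 1260) - 700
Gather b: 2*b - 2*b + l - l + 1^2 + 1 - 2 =0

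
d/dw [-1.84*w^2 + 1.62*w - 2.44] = 1.62 - 3.68*w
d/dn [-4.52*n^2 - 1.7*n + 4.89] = -9.04*n - 1.7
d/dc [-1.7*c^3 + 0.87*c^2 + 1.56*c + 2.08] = -5.1*c^2 + 1.74*c + 1.56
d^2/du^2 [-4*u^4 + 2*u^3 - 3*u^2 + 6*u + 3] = -48*u^2 + 12*u - 6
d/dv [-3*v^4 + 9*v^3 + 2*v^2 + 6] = v*(-12*v^2 + 27*v + 4)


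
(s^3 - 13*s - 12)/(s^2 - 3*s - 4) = s + 3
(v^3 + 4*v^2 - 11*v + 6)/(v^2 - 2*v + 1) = v + 6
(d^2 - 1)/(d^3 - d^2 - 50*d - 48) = (d - 1)/(d^2 - 2*d - 48)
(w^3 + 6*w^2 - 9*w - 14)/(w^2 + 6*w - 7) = (w^2 - w - 2)/(w - 1)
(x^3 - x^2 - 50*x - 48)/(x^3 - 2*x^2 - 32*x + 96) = (x^2 - 7*x - 8)/(x^2 - 8*x + 16)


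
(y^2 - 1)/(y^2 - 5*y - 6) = (y - 1)/(y - 6)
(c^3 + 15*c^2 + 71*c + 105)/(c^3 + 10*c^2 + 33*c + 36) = (c^2 + 12*c + 35)/(c^2 + 7*c + 12)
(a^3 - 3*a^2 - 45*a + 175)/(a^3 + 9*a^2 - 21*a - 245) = (a - 5)/(a + 7)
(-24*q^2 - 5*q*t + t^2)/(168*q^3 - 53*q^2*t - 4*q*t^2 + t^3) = (-3*q - t)/(21*q^2 - 4*q*t - t^2)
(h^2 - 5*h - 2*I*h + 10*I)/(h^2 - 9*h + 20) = (h - 2*I)/(h - 4)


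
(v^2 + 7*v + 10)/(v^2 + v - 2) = (v + 5)/(v - 1)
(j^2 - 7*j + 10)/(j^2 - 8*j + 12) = (j - 5)/(j - 6)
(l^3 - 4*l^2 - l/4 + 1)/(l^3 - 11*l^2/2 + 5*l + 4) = (l - 1/2)/(l - 2)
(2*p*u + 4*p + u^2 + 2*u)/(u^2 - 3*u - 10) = (2*p + u)/(u - 5)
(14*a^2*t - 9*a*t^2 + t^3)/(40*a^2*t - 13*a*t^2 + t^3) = (14*a^2 - 9*a*t + t^2)/(40*a^2 - 13*a*t + t^2)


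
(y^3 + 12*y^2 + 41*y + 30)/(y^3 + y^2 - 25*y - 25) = (y + 6)/(y - 5)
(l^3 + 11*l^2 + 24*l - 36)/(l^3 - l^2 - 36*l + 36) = (l + 6)/(l - 6)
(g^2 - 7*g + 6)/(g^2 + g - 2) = (g - 6)/(g + 2)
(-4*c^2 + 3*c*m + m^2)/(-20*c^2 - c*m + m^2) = (c - m)/(5*c - m)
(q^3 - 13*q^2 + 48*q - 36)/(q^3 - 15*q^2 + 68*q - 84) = (q^2 - 7*q + 6)/(q^2 - 9*q + 14)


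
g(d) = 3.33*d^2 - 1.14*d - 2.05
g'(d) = 6.66*d - 1.14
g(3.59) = 36.77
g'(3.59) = 22.77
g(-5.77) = 115.39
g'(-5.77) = -39.57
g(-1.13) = 3.49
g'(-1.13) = -8.67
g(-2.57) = 22.87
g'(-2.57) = -18.26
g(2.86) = 21.93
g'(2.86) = 17.91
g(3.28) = 30.04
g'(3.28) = 20.70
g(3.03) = 25.07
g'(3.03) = 19.04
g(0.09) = -2.13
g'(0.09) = -0.54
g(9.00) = 257.42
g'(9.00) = 58.80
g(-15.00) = 764.30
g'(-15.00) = -101.04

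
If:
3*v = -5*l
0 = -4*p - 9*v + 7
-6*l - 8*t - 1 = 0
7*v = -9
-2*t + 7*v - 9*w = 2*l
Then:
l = 27/35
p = 65/14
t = -197/280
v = -9/7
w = -1279/1260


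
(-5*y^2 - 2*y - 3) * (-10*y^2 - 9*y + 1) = 50*y^4 + 65*y^3 + 43*y^2 + 25*y - 3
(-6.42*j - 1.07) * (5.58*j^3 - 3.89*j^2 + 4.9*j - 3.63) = -35.8236*j^4 + 19.0032*j^3 - 27.2957*j^2 + 18.0616*j + 3.8841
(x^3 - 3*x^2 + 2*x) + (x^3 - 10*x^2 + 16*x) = 2*x^3 - 13*x^2 + 18*x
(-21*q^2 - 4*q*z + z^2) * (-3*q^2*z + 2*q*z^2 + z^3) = 63*q^4*z - 30*q^3*z^2 - 32*q^2*z^3 - 2*q*z^4 + z^5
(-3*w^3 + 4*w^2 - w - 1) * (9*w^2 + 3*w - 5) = -27*w^5 + 27*w^4 + 18*w^3 - 32*w^2 + 2*w + 5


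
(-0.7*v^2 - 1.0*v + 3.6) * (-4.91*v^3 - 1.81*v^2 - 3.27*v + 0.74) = 3.437*v^5 + 6.177*v^4 - 13.577*v^3 - 3.764*v^2 - 12.512*v + 2.664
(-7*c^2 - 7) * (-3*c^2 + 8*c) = 21*c^4 - 56*c^3 + 21*c^2 - 56*c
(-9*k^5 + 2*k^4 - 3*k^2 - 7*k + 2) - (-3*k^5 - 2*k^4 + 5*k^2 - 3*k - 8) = -6*k^5 + 4*k^4 - 8*k^2 - 4*k + 10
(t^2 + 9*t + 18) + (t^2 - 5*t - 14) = 2*t^2 + 4*t + 4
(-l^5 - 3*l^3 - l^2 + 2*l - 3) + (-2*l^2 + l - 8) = -l^5 - 3*l^3 - 3*l^2 + 3*l - 11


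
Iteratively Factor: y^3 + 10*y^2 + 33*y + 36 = (y + 3)*(y^2 + 7*y + 12) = (y + 3)*(y + 4)*(y + 3)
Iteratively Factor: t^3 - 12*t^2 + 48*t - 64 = (t - 4)*(t^2 - 8*t + 16) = (t - 4)^2*(t - 4)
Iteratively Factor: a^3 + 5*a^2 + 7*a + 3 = (a + 1)*(a^2 + 4*a + 3) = (a + 1)*(a + 3)*(a + 1)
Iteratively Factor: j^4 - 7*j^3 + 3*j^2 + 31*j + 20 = (j + 1)*(j^3 - 8*j^2 + 11*j + 20) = (j - 4)*(j + 1)*(j^2 - 4*j - 5) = (j - 5)*(j - 4)*(j + 1)*(j + 1)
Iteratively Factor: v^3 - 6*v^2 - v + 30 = (v - 3)*(v^2 - 3*v - 10) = (v - 5)*(v - 3)*(v + 2)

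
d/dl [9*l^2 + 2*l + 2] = 18*l + 2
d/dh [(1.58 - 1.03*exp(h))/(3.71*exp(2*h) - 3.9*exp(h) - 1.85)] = (3.8213*exp(2*h) - 11.7236*exp(h) + 8.0675)*exp(h)/(13.7641*exp(4*h) - 28.938*exp(3*h) + 1.483*exp(2*h) + 14.43*exp(h) + 3.4225)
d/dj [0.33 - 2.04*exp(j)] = -2.04*exp(j)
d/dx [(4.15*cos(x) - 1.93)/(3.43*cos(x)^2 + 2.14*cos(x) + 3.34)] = (14.2345*cos(x)^2 - 13.2398*cos(x) - 17.9912)*sin(x)/(11.7649*cos(x)^4 + 14.6804*cos(x)^3 + 27.492*cos(x)^2 + 14.2952*cos(x) + 11.1556)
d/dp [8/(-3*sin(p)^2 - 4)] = 96*sin(2*p)/(11 - 3*cos(2*p))^2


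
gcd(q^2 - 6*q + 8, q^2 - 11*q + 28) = q - 4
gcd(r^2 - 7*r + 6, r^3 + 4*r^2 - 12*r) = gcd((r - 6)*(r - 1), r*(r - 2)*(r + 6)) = 1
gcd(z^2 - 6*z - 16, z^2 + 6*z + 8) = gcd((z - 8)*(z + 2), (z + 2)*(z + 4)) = z + 2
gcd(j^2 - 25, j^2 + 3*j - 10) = j + 5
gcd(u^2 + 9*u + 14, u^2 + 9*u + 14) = u^2 + 9*u + 14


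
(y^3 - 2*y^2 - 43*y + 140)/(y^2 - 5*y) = y + 3 - 28/y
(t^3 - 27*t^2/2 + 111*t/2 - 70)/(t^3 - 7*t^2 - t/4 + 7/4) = 2*(2*t^2 - 13*t + 20)/(4*t^2 - 1)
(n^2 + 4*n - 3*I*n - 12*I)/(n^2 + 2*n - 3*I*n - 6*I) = (n + 4)/(n + 2)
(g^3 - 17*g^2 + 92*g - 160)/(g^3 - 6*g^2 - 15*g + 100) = (g^2 - 12*g + 32)/(g^2 - g - 20)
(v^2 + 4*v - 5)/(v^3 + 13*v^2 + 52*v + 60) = (v - 1)/(v^2 + 8*v + 12)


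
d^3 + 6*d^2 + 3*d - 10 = (d - 1)*(d + 2)*(d + 5)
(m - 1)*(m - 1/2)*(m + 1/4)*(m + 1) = m^4 - m^3/4 - 9*m^2/8 + m/4 + 1/8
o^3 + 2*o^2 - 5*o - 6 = (o - 2)*(o + 1)*(o + 3)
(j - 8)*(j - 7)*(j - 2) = j^3 - 17*j^2 + 86*j - 112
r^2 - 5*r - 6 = (r - 6)*(r + 1)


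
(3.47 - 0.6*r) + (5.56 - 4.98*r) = 9.03 - 5.58*r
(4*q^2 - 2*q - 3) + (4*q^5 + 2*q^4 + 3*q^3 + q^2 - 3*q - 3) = 4*q^5 + 2*q^4 + 3*q^3 + 5*q^2 - 5*q - 6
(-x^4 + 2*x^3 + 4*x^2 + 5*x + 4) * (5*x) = -5*x^5 + 10*x^4 + 20*x^3 + 25*x^2 + 20*x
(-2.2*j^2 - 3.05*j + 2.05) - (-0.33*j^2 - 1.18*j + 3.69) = -1.87*j^2 - 1.87*j - 1.64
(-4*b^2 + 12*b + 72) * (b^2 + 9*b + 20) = -4*b^4 - 24*b^3 + 100*b^2 + 888*b + 1440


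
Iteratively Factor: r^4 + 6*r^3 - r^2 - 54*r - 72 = (r - 3)*(r^3 + 9*r^2 + 26*r + 24) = (r - 3)*(r + 2)*(r^2 + 7*r + 12) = (r - 3)*(r + 2)*(r + 4)*(r + 3)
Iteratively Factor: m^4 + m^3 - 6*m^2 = (m + 3)*(m^3 - 2*m^2) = m*(m + 3)*(m^2 - 2*m) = m*(m - 2)*(m + 3)*(m)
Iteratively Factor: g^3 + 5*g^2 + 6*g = (g + 3)*(g^2 + 2*g) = (g + 2)*(g + 3)*(g)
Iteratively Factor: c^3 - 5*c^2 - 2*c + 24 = (c - 3)*(c^2 - 2*c - 8) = (c - 4)*(c - 3)*(c + 2)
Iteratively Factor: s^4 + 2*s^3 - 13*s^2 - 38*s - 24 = (s - 4)*(s^3 + 6*s^2 + 11*s + 6) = (s - 4)*(s + 2)*(s^2 + 4*s + 3) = (s - 4)*(s + 1)*(s + 2)*(s + 3)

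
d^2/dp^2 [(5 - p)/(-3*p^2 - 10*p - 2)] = 2*((5 - 9*p)*(3*p^2 + 10*p + 2) + 4*(p - 5)*(3*p + 5)^2)/(3*p^2 + 10*p + 2)^3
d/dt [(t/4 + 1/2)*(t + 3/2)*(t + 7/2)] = 3*t^2/4 + 7*t/2 + 61/16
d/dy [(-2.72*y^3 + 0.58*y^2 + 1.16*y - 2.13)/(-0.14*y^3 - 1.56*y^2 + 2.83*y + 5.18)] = (4.3244*y^4 - 15.0704*y^3 - 39.7124*y^2 - 0.636800000000001*y + 12.0367)/(0.0196*y^6 + 0.4368*y^5 + 1.6412*y^4 - 10.28*y^3 - 8.1527*y^2 + 29.3188*y + 26.8324)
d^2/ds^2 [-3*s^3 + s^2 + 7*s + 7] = 2 - 18*s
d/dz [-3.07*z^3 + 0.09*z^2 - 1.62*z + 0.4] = -9.21*z^2 + 0.18*z - 1.62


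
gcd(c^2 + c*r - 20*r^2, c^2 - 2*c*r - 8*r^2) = -c + 4*r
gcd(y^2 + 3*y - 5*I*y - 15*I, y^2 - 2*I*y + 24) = 1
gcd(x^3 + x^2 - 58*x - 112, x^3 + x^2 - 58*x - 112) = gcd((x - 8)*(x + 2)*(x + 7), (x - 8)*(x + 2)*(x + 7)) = x^3 + x^2 - 58*x - 112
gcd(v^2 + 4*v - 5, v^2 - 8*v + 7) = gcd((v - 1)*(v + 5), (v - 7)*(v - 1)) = v - 1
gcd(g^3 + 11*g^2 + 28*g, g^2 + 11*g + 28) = g^2 + 11*g + 28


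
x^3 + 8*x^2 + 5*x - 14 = (x - 1)*(x + 2)*(x + 7)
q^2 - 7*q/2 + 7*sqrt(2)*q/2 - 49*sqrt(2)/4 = (q - 7/2)*(q + 7*sqrt(2)/2)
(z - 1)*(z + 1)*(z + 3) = z^3 + 3*z^2 - z - 3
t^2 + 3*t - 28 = (t - 4)*(t + 7)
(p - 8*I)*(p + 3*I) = p^2 - 5*I*p + 24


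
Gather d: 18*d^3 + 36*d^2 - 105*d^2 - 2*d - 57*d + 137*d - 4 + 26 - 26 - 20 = 18*d^3 - 69*d^2 + 78*d - 24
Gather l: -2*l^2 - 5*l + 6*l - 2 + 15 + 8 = -2*l^2 + l + 21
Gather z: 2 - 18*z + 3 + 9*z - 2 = 3 - 9*z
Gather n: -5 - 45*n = -45*n - 5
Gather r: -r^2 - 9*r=-r^2 - 9*r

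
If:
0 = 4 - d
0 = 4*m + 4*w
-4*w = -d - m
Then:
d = 4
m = -4/5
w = 4/5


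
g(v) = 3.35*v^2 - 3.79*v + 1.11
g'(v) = 6.7*v - 3.79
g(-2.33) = 28.13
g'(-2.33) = -19.40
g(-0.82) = 6.47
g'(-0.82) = -9.28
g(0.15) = 0.62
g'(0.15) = -2.78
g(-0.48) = 3.70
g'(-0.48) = -7.01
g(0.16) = 0.59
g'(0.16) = -2.72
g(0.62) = 0.05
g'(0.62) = 0.36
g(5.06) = 67.70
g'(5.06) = 30.11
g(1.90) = 6.00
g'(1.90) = 8.94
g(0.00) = 1.11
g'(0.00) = -3.79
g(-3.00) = 42.63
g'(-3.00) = -23.89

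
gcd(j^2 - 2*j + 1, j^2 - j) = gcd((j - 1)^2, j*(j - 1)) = j - 1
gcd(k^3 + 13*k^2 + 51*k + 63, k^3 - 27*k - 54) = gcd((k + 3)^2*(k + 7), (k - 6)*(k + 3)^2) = k^2 + 6*k + 9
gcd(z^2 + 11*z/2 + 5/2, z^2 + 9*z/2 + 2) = z + 1/2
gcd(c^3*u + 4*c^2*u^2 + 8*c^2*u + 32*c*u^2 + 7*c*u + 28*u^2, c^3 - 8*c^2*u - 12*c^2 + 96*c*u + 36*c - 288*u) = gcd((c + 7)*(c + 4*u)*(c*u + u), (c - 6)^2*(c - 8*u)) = 1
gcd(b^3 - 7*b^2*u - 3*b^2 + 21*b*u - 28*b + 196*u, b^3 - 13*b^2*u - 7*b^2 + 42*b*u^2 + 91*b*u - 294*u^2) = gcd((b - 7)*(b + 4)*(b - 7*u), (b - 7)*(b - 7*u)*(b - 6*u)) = -b^2 + 7*b*u + 7*b - 49*u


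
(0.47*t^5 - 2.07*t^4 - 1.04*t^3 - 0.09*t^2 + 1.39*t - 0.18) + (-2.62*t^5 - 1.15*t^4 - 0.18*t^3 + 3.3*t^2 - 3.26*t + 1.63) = -2.15*t^5 - 3.22*t^4 - 1.22*t^3 + 3.21*t^2 - 1.87*t + 1.45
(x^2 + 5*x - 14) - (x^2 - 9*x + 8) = 14*x - 22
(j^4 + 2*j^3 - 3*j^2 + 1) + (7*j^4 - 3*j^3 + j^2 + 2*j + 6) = 8*j^4 - j^3 - 2*j^2 + 2*j + 7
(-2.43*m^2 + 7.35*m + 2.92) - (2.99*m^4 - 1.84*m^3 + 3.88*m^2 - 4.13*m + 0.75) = -2.99*m^4 + 1.84*m^3 - 6.31*m^2 + 11.48*m + 2.17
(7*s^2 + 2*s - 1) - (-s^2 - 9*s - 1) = 8*s^2 + 11*s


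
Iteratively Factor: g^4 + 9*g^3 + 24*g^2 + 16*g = (g)*(g^3 + 9*g^2 + 24*g + 16) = g*(g + 4)*(g^2 + 5*g + 4) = g*(g + 4)^2*(g + 1)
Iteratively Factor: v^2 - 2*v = (v - 2)*(v)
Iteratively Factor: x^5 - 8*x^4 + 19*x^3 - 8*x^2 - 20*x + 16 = (x - 1)*(x^4 - 7*x^3 + 12*x^2 + 4*x - 16) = (x - 2)*(x - 1)*(x^3 - 5*x^2 + 2*x + 8) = (x - 2)*(x - 1)*(x + 1)*(x^2 - 6*x + 8) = (x - 2)^2*(x - 1)*(x + 1)*(x - 4)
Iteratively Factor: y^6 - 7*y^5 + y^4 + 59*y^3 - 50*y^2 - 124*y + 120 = (y + 2)*(y^5 - 9*y^4 + 19*y^3 + 21*y^2 - 92*y + 60) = (y - 2)*(y + 2)*(y^4 - 7*y^3 + 5*y^2 + 31*y - 30) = (y - 3)*(y - 2)*(y + 2)*(y^3 - 4*y^2 - 7*y + 10) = (y - 3)*(y - 2)*(y + 2)^2*(y^2 - 6*y + 5) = (y - 3)*(y - 2)*(y - 1)*(y + 2)^2*(y - 5)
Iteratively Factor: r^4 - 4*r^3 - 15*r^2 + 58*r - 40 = (r - 1)*(r^3 - 3*r^2 - 18*r + 40) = (r - 5)*(r - 1)*(r^2 + 2*r - 8) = (r - 5)*(r - 2)*(r - 1)*(r + 4)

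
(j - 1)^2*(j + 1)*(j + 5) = j^4 + 4*j^3 - 6*j^2 - 4*j + 5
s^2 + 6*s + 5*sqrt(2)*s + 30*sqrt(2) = (s + 6)*(s + 5*sqrt(2))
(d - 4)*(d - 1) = d^2 - 5*d + 4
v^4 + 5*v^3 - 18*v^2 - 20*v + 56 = (v - 2)^2*(v + 2)*(v + 7)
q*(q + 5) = q^2 + 5*q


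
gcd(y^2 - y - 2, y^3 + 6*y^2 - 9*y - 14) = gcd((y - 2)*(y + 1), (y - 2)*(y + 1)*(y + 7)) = y^2 - y - 2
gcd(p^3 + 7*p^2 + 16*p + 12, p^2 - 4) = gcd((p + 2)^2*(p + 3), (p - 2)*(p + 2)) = p + 2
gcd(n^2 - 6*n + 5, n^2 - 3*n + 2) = n - 1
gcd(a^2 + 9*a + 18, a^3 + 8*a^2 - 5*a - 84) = 1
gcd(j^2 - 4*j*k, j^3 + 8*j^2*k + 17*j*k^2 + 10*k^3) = 1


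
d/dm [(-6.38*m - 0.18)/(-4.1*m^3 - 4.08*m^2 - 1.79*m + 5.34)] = (26.158*m^3 + 26.0304*m^2 + 11.4202*m - (6.38*m + 0.18)*(12.3*m^2 + 8.16*m + 1.79) - 34.0692)/(4.1*m^3 + 4.08*m^2 + 1.79*m - 5.34)^2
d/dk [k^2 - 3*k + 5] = 2*k - 3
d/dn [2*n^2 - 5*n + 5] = 4*n - 5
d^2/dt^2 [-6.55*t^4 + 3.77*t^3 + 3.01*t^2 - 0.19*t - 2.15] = -78.6*t^2 + 22.62*t + 6.02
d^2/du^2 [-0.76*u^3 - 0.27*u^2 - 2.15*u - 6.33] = -4.56*u - 0.54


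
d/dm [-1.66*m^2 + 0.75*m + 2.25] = 0.75 - 3.32*m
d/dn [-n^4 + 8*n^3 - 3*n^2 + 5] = 2*n*(-2*n^2 + 12*n - 3)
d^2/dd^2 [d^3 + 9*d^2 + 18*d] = 6*d + 18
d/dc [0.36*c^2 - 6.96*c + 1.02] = 0.72*c - 6.96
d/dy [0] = 0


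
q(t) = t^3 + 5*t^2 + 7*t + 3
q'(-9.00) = 160.00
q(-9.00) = -384.00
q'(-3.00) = 4.00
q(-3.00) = 0.00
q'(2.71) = 56.13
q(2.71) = 78.59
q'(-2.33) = -0.01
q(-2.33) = 1.19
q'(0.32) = 10.51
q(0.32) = 5.78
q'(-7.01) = 84.32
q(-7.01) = -144.84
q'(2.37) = 47.55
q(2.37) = 60.99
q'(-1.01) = -0.04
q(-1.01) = 0.00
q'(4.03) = 96.02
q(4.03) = 177.87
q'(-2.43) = 0.41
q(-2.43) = 1.17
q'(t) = 3*t^2 + 10*t + 7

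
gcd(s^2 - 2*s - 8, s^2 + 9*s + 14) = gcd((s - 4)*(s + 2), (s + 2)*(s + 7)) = s + 2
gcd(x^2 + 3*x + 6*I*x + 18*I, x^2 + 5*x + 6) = x + 3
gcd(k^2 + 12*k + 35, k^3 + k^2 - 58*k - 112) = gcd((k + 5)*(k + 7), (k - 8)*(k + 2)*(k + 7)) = k + 7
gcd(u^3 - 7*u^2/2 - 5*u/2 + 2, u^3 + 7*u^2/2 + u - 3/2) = u^2 + u/2 - 1/2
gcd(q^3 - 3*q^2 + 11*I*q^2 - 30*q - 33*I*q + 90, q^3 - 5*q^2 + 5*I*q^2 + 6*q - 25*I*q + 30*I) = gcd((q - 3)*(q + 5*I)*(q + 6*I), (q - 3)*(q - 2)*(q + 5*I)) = q^2 + q*(-3 + 5*I) - 15*I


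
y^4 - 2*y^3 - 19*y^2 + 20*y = y*(y - 5)*(y - 1)*(y + 4)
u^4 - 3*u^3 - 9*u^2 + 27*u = u*(u - 3)^2*(u + 3)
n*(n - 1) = n^2 - n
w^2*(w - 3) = w^3 - 3*w^2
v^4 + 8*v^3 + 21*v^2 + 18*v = v*(v + 2)*(v + 3)^2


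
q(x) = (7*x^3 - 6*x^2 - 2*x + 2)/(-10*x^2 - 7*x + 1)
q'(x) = (20*x + 7)*(7*x^3 - 6*x^2 - 2*x + 2)/(-10*x^2 - 7*x + 1)^2 + (21*x^2 - 12*x - 2)/(-10*x^2 - 7*x + 1) = (-70*x^4 - 98*x^3 + 43*x^2 + 28*x + 12)/(100*x^4 + 140*x^3 + 29*x^2 - 14*x + 1)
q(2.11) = -0.63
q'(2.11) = -0.60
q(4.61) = -2.26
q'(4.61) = -0.68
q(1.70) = -0.39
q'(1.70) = -0.56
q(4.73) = -2.34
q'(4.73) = -0.68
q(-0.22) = 1.01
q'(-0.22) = 2.08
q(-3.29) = 3.63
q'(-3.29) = -0.61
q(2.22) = -0.70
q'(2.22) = -0.61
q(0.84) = -0.02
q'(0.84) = -0.19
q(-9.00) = 7.47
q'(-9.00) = -0.69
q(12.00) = -7.36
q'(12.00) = -0.70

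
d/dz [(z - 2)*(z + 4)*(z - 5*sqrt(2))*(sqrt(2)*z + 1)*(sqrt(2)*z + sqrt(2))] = 10*z^4 - 36*sqrt(2)*z^3 + 24*z^3 - 81*sqrt(2)*z^2 - 66*z^2 - 92*z + 108*sqrt(2)*z + 60 + 72*sqrt(2)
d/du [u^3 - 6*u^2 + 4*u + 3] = 3*u^2 - 12*u + 4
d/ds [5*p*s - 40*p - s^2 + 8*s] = 5*p - 2*s + 8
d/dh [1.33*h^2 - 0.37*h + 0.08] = 2.66*h - 0.37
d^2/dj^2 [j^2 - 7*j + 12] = 2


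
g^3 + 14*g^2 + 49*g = g*(g + 7)^2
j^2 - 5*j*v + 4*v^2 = (j - 4*v)*(j - v)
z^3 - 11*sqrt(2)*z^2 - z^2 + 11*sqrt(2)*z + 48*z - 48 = (z - 1)*(z - 8*sqrt(2))*(z - 3*sqrt(2))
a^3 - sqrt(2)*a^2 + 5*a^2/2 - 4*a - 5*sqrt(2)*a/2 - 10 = (a + 5/2)*(a - 2*sqrt(2))*(a + sqrt(2))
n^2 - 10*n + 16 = (n - 8)*(n - 2)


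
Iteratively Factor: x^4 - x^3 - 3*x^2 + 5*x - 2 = (x - 1)*(x^3 - 3*x + 2) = (x - 1)^2*(x^2 + x - 2) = (x - 1)^3*(x + 2)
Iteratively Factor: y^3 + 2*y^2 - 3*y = (y + 3)*(y^2 - y) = (y - 1)*(y + 3)*(y)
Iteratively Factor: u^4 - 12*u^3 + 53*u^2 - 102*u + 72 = (u - 2)*(u^3 - 10*u^2 + 33*u - 36) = (u - 3)*(u - 2)*(u^2 - 7*u + 12) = (u - 3)^2*(u - 2)*(u - 4)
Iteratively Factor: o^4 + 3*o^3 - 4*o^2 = (o)*(o^3 + 3*o^2 - 4*o) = o*(o - 1)*(o^2 + 4*o) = o^2*(o - 1)*(o + 4)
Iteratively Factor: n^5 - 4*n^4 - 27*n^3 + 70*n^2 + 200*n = (n + 4)*(n^4 - 8*n^3 + 5*n^2 + 50*n) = n*(n + 4)*(n^3 - 8*n^2 + 5*n + 50) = n*(n - 5)*(n + 4)*(n^2 - 3*n - 10) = n*(n - 5)^2*(n + 4)*(n + 2)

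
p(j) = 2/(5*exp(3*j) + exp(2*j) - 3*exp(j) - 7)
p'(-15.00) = 0.00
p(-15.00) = -0.29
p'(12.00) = 0.00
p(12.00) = 0.00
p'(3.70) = -0.00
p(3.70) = 0.00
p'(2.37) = -0.00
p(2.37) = 0.00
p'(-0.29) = -0.24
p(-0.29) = -0.30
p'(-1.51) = 0.01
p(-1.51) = -0.26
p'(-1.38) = 0.01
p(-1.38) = -0.26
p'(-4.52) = 0.00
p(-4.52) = -0.28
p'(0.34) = -3.86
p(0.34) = 0.43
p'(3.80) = -0.00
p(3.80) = 0.00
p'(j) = 2*(-15*exp(3*j) - 2*exp(2*j) + 3*exp(j))/(5*exp(3*j) + exp(2*j) - 3*exp(j) - 7)^2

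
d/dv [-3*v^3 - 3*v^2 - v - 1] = -9*v^2 - 6*v - 1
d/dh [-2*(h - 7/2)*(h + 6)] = -4*h - 5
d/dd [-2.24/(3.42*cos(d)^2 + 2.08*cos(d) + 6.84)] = -(15.3216*cos(d) + 4.6592)*sin(d)/(3.42*cos(d)^2 + 2.08*cos(d) + 6.84)^2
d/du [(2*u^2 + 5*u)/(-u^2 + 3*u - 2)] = (11*u^2 - 8*u - 10)/(u^4 - 6*u^3 + 13*u^2 - 12*u + 4)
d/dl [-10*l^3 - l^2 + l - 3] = -30*l^2 - 2*l + 1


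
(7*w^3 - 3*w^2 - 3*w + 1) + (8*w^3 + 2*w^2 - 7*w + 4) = 15*w^3 - w^2 - 10*w + 5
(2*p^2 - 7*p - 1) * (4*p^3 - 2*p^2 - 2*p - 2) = 8*p^5 - 32*p^4 + 6*p^3 + 12*p^2 + 16*p + 2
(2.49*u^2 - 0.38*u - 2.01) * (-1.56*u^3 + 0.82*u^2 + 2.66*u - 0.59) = -3.8844*u^5 + 2.6346*u^4 + 9.4474*u^3 - 4.1281*u^2 - 5.1224*u + 1.1859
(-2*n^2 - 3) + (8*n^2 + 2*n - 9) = 6*n^2 + 2*n - 12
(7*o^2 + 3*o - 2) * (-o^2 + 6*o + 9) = -7*o^4 + 39*o^3 + 83*o^2 + 15*o - 18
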